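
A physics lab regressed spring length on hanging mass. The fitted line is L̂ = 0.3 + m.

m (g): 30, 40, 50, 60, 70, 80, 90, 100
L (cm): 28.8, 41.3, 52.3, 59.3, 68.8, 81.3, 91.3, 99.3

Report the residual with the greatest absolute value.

m=30: L̂ = 0.3 + 30 = 30.3; r = 28.8 − 30.3 = -1.5
m=40: L̂ = 0.3 + 40 = 40.3; r = 41.3 − 40.3 = 1
m=50: L̂ = 0.3 + 50 = 50.3; r = 52.3 − 50.3 = 2
m=60: L̂ = 0.3 + 60 = 60.3; r = 59.3 − 60.3 = -1
m=70: L̂ = 0.3 + 70 = 70.3; r = 68.8 − 70.3 = -1.5
m=80: L̂ = 0.3 + 80 = 80.3; r = 81.3 − 80.3 = 1
m=90: L̂ = 0.3 + 90 = 90.3; r = 91.3 − 90.3 = 1
m=100: L̂ = 0.3 + 100 = 100.3; r = 99.3 − 100.3 = -1
Largest |r| is 2 at m = 50, residual 2.

r = 2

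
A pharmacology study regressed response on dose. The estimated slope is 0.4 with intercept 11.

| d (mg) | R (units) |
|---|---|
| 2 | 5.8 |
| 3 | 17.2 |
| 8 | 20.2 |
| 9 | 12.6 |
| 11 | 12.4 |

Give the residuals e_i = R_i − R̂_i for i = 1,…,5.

d=2: R̂ = 11 + 0.4·2 = 11.8; e = 5.8 − 11.8 = -6
d=3: R̂ = 11 + 0.4·3 = 12.2; e = 17.2 − 12.2 = 5
d=8: R̂ = 11 + 0.4·8 = 14.2; e = 20.2 − 14.2 = 6
d=9: R̂ = 11 + 0.4·9 = 14.6; e = 12.6 − 14.6 = -2
d=11: R̂ = 11 + 0.4·11 = 15.4; e = 12.4 − 15.4 = -3

-6, 5, 6, -2, -3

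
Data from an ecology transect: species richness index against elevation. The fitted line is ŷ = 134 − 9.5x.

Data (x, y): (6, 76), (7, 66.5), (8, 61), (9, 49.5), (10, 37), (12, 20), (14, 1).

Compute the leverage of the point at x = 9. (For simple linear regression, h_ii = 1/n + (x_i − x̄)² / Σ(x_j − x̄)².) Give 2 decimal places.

x̄ = (6 + 7 + 8 + 9 + 10 + 12 + 14)/7 = 9.42857
Σ(x − x̄)² = 11.7551 + 5.89796 + 2.04082 + 0.183673 + 0.326531 + 6.61224 + 20.898 = 47.7143
h = 1/7 + (-0.428571)²/47.7143 = 0.142857 + 0.00384944 = 0.15

h = 0.15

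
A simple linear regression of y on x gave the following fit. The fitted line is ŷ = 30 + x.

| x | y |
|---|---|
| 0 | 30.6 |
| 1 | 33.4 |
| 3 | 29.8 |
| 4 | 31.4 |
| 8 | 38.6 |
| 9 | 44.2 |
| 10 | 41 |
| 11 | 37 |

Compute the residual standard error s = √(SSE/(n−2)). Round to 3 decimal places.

s = 3.355

x=0: ŷ = 30 + 0 = 30; r = 30.6 − 30 = 0.6
x=1: ŷ = 30 + 1 = 31; r = 33.4 − 31 = 2.4
x=3: ŷ = 30 + 3 = 33; r = 29.8 − 33 = -3.2
x=4: ŷ = 30 + 4 = 34; r = 31.4 − 34 = -2.6
x=8: ŷ = 30 + 8 = 38; r = 38.6 − 38 = 0.6
x=9: ŷ = 30 + 9 = 39; r = 44.2 − 39 = 5.2
x=10: ŷ = 30 + 10 = 40; r = 41 − 40 = 1
x=11: ŷ = 30 + 11 = 41; r = 37 − 41 = -4
SSE = 0.36 + 5.76 + 10.24 + 6.76 + 0.36 + 27.04 + 1 + 16 = 67.52
s = √(67.52/6) = √11.2533 ≈ 3.355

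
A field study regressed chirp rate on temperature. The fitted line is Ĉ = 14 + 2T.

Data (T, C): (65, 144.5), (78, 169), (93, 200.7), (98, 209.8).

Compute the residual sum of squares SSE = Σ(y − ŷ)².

SSE = 1.78

T=65: Ĉ = 14 + 2·65 = 144; r = 144.5 − 144 = 0.5
T=78: Ĉ = 14 + 2·78 = 170; r = 169 − 170 = -1
T=93: Ĉ = 14 + 2·93 = 200; r = 200.7 − 200 = 0.7
T=98: Ĉ = 14 + 2·98 = 210; r = 209.8 − 210 = -0.2
SSE = 0.25 + 1 + 0.49 + 0.04 = 1.78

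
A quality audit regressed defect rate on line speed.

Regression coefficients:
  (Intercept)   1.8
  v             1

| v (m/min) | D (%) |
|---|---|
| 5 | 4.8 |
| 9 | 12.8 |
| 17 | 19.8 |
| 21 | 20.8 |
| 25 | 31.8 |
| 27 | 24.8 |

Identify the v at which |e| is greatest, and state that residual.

v=5: D̂ = 1.8 + 5 = 6.8; e = 4.8 − 6.8 = -2
v=9: D̂ = 1.8 + 9 = 10.8; e = 12.8 − 10.8 = 2
v=17: D̂ = 1.8 + 17 = 18.8; e = 19.8 − 18.8 = 1
v=21: D̂ = 1.8 + 21 = 22.8; e = 20.8 − 22.8 = -2
v=25: D̂ = 1.8 + 25 = 26.8; e = 31.8 − 26.8 = 5
v=27: D̂ = 1.8 + 27 = 28.8; e = 24.8 − 28.8 = -4
Largest |e| is 5 at v = 25, residual 5.

v = 25, e = 5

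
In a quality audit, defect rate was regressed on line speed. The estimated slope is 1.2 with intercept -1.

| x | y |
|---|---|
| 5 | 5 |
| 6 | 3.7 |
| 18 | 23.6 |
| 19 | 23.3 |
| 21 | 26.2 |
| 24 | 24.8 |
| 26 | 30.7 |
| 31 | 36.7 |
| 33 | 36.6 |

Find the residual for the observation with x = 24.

ŷ = -1 + 1.2·24 = 27.8
e = 24.8 − 27.8 = -3

e = -3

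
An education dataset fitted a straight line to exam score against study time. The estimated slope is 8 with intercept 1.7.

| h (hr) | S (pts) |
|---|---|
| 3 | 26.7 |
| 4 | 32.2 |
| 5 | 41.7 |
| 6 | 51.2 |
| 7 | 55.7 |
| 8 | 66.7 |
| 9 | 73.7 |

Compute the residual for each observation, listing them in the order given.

h=3: ŷ = 1.7 + 8·3 = 25.7; e = 26.7 − 25.7 = 1
h=4: ŷ = 1.7 + 8·4 = 33.7; e = 32.2 − 33.7 = -1.5
h=5: ŷ = 1.7 + 8·5 = 41.7; e = 41.7 − 41.7 = 0
h=6: ŷ = 1.7 + 8·6 = 49.7; e = 51.2 − 49.7 = 1.5
h=7: ŷ = 1.7 + 8·7 = 57.7; e = 55.7 − 57.7 = -2
h=8: ŷ = 1.7 + 8·8 = 65.7; e = 66.7 − 65.7 = 1
h=9: ŷ = 1.7 + 8·9 = 73.7; e = 73.7 − 73.7 = 0

1, -1.5, 0, 1.5, -2, 1, 0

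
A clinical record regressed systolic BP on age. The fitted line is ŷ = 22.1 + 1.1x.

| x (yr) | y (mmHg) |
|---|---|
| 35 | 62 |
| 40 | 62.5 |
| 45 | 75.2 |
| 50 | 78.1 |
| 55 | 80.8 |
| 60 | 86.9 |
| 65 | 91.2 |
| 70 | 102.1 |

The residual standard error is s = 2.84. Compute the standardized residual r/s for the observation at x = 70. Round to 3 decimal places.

ŷ = 22.1 + 1.1·70 = 99.1
r = 102.1 − 99.1 = 3
r/s = 3 / 2.84 = 1.056

1.056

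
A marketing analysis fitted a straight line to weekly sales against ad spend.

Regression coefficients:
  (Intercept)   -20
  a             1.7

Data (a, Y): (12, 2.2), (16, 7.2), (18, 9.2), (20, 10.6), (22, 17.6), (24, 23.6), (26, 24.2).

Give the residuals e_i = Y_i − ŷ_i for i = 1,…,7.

1.8, 0, -1.4, -3.4, 0.2, 2.8, 0

a=12: ŷ = -20 + 1.7·12 = 0.4; e = 2.2 − 0.4 = 1.8
a=16: ŷ = -20 + 1.7·16 = 7.2; e = 7.2 − 7.2 = 0
a=18: ŷ = -20 + 1.7·18 = 10.6; e = 9.2 − 10.6 = -1.4
a=20: ŷ = -20 + 1.7·20 = 14; e = 10.6 − 14 = -3.4
a=22: ŷ = -20 + 1.7·22 = 17.4; e = 17.6 − 17.4 = 0.2
a=24: ŷ = -20 + 1.7·24 = 20.8; e = 23.6 − 20.8 = 2.8
a=26: ŷ = -20 + 1.7·26 = 24.2; e = 24.2 − 24.2 = 0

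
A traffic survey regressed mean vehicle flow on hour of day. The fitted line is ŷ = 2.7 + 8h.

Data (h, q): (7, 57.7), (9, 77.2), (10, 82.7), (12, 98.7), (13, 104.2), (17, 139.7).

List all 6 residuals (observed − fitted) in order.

h=7: ŷ = 2.7 + 8·7 = 58.7; r = 57.7 − 58.7 = -1
h=9: ŷ = 2.7 + 8·9 = 74.7; r = 77.2 − 74.7 = 2.5
h=10: ŷ = 2.7 + 8·10 = 82.7; r = 82.7 − 82.7 = 0
h=12: ŷ = 2.7 + 8·12 = 98.7; r = 98.7 − 98.7 = 0
h=13: ŷ = 2.7 + 8·13 = 106.7; r = 104.2 − 106.7 = -2.5
h=17: ŷ = 2.7 + 8·17 = 138.7; r = 139.7 − 138.7 = 1

-1, 2.5, 0, 0, -2.5, 1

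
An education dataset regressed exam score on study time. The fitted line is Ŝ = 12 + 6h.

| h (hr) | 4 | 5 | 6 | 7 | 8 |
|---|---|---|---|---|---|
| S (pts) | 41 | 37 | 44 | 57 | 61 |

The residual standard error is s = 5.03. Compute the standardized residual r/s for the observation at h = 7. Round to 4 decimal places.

0.5964

Ŝ = 12 + 6·7 = 54
r = 57 − 54 = 3
r/s = 3 / 5.03 = 0.5964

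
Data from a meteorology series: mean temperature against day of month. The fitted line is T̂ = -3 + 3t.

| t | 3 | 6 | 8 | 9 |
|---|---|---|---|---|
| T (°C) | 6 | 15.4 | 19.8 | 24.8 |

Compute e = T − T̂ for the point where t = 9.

e = 0.8

T̂ = -3 + 3·9 = 24
e = 24.8 − 24 = 0.8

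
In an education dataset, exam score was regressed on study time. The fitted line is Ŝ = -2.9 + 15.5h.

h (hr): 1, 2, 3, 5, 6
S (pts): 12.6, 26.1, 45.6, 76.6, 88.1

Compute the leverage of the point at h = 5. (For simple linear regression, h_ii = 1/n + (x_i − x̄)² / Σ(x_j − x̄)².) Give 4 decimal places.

h̄ = (1 + 2 + 3 + 5 + 6)/5 = 3.4
Σ(h − h̄)² = 5.76 + 1.96 + 0.16 + 2.56 + 6.76 = 17.2
h = 1/5 + (1.6)²/17.2 = 0.2 + 0.148837 = 0.3488

h = 0.3488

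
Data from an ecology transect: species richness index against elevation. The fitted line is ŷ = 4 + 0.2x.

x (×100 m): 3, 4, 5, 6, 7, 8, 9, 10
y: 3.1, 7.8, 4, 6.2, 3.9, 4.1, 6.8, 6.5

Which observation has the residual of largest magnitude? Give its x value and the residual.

x=3: ŷ = 4 + 0.2·3 = 4.6; e = 3.1 − 4.6 = -1.5
x=4: ŷ = 4 + 0.2·4 = 4.8; e = 7.8 − 4.8 = 3
x=5: ŷ = 4 + 0.2·5 = 5; e = 4 − 5 = -1
x=6: ŷ = 4 + 0.2·6 = 5.2; e = 6.2 − 5.2 = 1
x=7: ŷ = 4 + 0.2·7 = 5.4; e = 3.9 − 5.4 = -1.5
x=8: ŷ = 4 + 0.2·8 = 5.6; e = 4.1 − 5.6 = -1.5
x=9: ŷ = 4 + 0.2·9 = 5.8; e = 6.8 − 5.8 = 1
x=10: ŷ = 4 + 0.2·10 = 6; e = 6.5 − 6 = 0.5
Largest |e| is 3 at x = 4, residual 3.

x = 4, e = 3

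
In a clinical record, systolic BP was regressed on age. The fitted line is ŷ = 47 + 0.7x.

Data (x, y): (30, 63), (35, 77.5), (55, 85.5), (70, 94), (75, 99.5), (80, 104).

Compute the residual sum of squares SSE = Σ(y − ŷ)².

SSE = 66

x=30: ŷ = 47 + 0.7·30 = 68; r = 63 − 68 = -5
x=35: ŷ = 47 + 0.7·35 = 71.5; r = 77.5 − 71.5 = 6
x=55: ŷ = 47 + 0.7·55 = 85.5; r = 85.5 − 85.5 = 0
x=70: ŷ = 47 + 0.7·70 = 96; r = 94 − 96 = -2
x=75: ŷ = 47 + 0.7·75 = 99.5; r = 99.5 − 99.5 = 0
x=80: ŷ = 47 + 0.7·80 = 103; r = 104 − 103 = 1
SSE = 25 + 36 + 0 + 4 + 0 + 1 = 66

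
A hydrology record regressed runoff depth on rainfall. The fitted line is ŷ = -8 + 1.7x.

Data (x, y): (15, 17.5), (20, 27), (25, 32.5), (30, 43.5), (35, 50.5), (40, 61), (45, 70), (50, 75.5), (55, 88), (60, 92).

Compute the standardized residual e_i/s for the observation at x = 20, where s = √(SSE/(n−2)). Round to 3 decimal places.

0.603

x=15: ŷ = -8 + 1.7·15 = 17.5; e = 17.5 − 17.5 = 0
x=20: ŷ = -8 + 1.7·20 = 26; e = 27 − 26 = 1
x=25: ŷ = -8 + 1.7·25 = 34.5; e = 32.5 − 34.5 = -2
x=30: ŷ = -8 + 1.7·30 = 43; e = 43.5 − 43 = 0.5
x=35: ŷ = -8 + 1.7·35 = 51.5; e = 50.5 − 51.5 = -1
x=40: ŷ = -8 + 1.7·40 = 60; e = 61 − 60 = 1
x=45: ŷ = -8 + 1.7·45 = 68.5; e = 70 − 68.5 = 1.5
x=50: ŷ = -8 + 1.7·50 = 77; e = 75.5 − 77 = -1.5
x=55: ŷ = -8 + 1.7·55 = 85.5; e = 88 − 85.5 = 2.5
x=60: ŷ = -8 + 1.7·60 = 94; e = 92 − 94 = -2
SSE = 0 + 1 + 4 + 0.25 + 1 + 1 + 2.25 + 2.25 + 6.25 + 4 = 22
s = √(22/8) = 1.65831
e/s = 1 / 1.65831 = 0.603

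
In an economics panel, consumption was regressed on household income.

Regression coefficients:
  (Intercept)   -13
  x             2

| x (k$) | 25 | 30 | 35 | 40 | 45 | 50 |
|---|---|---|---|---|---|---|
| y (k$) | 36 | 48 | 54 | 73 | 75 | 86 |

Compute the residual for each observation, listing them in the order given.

x=25: ŷ = -13 + 2·25 = 37; r = 36 − 37 = -1
x=30: ŷ = -13 + 2·30 = 47; r = 48 − 47 = 1
x=35: ŷ = -13 + 2·35 = 57; r = 54 − 57 = -3
x=40: ŷ = -13 + 2·40 = 67; r = 73 − 67 = 6
x=45: ŷ = -13 + 2·45 = 77; r = 75 − 77 = -2
x=50: ŷ = -13 + 2·50 = 87; r = 86 − 87 = -1

-1, 1, -3, 6, -2, -1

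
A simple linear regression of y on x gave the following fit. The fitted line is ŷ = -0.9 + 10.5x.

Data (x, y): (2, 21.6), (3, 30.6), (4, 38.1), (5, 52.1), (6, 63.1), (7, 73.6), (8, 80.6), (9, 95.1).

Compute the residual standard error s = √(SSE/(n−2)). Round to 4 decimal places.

x=2: ŷ = -0.9 + 10.5·2 = 20.1; e = 21.6 − 20.1 = 1.5
x=3: ŷ = -0.9 + 10.5·3 = 30.6; e = 30.6 − 30.6 = 0
x=4: ŷ = -0.9 + 10.5·4 = 41.1; e = 38.1 − 41.1 = -3
x=5: ŷ = -0.9 + 10.5·5 = 51.6; e = 52.1 − 51.6 = 0.5
x=6: ŷ = -0.9 + 10.5·6 = 62.1; e = 63.1 − 62.1 = 1
x=7: ŷ = -0.9 + 10.5·7 = 72.6; e = 73.6 − 72.6 = 1
x=8: ŷ = -0.9 + 10.5·8 = 83.1; e = 80.6 − 83.1 = -2.5
x=9: ŷ = -0.9 + 10.5·9 = 93.6; e = 95.1 − 93.6 = 1.5
SSE = 2.25 + 0 + 9 + 0.25 + 1 + 1 + 6.25 + 2.25 = 22
s = √(22/6) = √3.66667 ≈ 1.9149

s = 1.9149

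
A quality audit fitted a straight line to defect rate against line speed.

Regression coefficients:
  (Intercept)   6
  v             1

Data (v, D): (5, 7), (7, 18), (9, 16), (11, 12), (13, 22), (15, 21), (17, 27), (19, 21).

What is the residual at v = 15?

ŷ = 6 + 15 = 21
r = 21 − 21 = 0

r = 0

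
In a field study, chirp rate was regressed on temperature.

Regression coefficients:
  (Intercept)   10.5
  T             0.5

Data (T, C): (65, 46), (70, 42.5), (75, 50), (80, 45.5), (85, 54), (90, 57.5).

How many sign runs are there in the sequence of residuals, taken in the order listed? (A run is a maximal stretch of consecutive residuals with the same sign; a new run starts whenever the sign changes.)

T=65: Ĉ = 10.5 + 0.5·65 = 43; r = 46 − 43 = 3
T=70: Ĉ = 10.5 + 0.5·70 = 45.5; r = 42.5 − 45.5 = -3
T=75: Ĉ = 10.5 + 0.5·75 = 48; r = 50 − 48 = 2
T=80: Ĉ = 10.5 + 0.5·80 = 50.5; r = 45.5 − 50.5 = -5
T=85: Ĉ = 10.5 + 0.5·85 = 53; r = 54 − 53 = 1
T=90: Ĉ = 10.5 + 0.5·90 = 55.5; r = 57.5 − 55.5 = 2
Signs: + − + − + +
Runs: +×1, −×1, +×1, −×1, +×2 → 5

5 runs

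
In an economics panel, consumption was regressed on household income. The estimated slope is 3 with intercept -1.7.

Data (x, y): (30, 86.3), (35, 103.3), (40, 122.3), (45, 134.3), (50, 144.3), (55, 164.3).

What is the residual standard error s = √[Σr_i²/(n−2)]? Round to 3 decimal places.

s = 3.082

x=30: ŷ = -1.7 + 3·30 = 88.3; r = 86.3 − 88.3 = -2
x=35: ŷ = -1.7 + 3·35 = 103.3; r = 103.3 − 103.3 = 0
x=40: ŷ = -1.7 + 3·40 = 118.3; r = 122.3 − 118.3 = 4
x=45: ŷ = -1.7 + 3·45 = 133.3; r = 134.3 − 133.3 = 1
x=50: ŷ = -1.7 + 3·50 = 148.3; r = 144.3 − 148.3 = -4
x=55: ŷ = -1.7 + 3·55 = 163.3; r = 164.3 − 163.3 = 1
SSE = 4 + 0 + 16 + 1 + 16 + 1 = 38
s = √(38/4) = √9.5 ≈ 3.082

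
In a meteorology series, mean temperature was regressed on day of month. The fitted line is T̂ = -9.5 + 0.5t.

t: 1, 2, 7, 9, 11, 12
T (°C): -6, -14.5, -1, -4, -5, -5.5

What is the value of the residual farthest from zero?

r = -6

t=1: T̂ = -9.5 + 0.5·1 = -9; r = -6 − (-9) = 3
t=2: T̂ = -9.5 + 0.5·2 = -8.5; r = -14.5 − (-8.5) = -6
t=7: T̂ = -9.5 + 0.5·7 = -6; r = -1 − (-6) = 5
t=9: T̂ = -9.5 + 0.5·9 = -5; r = -4 − (-5) = 1
t=11: T̂ = -9.5 + 0.5·11 = -4; r = -5 − (-4) = -1
t=12: T̂ = -9.5 + 0.5·12 = -3.5; r = -5.5 − (-3.5) = -2
Largest |r| is 6 at t = 2, residual -6.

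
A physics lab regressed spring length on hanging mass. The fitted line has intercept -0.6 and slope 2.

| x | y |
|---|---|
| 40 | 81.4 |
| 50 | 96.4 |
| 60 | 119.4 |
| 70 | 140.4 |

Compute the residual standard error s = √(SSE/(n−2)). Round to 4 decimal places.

s = 2.6458

x=40: ŷ = -0.6 + 2·40 = 79.4; r = 81.4 − 79.4 = 2
x=50: ŷ = -0.6 + 2·50 = 99.4; r = 96.4 − 99.4 = -3
x=60: ŷ = -0.6 + 2·60 = 119.4; r = 119.4 − 119.4 = 0
x=70: ŷ = -0.6 + 2·70 = 139.4; r = 140.4 − 139.4 = 1
SSE = 4 + 9 + 0 + 1 = 14
s = √(14/2) = √7 ≈ 2.6458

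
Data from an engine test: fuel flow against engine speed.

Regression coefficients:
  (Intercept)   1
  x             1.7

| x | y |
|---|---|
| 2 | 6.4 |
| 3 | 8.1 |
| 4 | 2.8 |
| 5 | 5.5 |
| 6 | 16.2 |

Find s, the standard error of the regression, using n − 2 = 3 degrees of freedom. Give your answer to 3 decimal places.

s = 4.967

x=2: ŷ = 1 + 1.7·2 = 4.4; e = 6.4 − 4.4 = 2
x=3: ŷ = 1 + 1.7·3 = 6.1; e = 8.1 − 6.1 = 2
x=4: ŷ = 1 + 1.7·4 = 7.8; e = 2.8 − 7.8 = -5
x=5: ŷ = 1 + 1.7·5 = 9.5; e = 5.5 − 9.5 = -4
x=6: ŷ = 1 + 1.7·6 = 11.2; e = 16.2 − 11.2 = 5
SSE = 4 + 4 + 25 + 16 + 25 = 74
s = √(74/3) = √24.6667 ≈ 4.967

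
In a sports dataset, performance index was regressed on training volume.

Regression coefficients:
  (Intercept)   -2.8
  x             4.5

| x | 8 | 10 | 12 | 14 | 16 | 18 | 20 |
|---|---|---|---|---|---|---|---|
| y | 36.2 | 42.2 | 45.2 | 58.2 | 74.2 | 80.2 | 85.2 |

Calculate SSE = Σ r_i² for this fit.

SSE = 82

x=8: ŷ = -2.8 + 4.5·8 = 33.2; r = 36.2 − 33.2 = 3
x=10: ŷ = -2.8 + 4.5·10 = 42.2; r = 42.2 − 42.2 = 0
x=12: ŷ = -2.8 + 4.5·12 = 51.2; r = 45.2 − 51.2 = -6
x=14: ŷ = -2.8 + 4.5·14 = 60.2; r = 58.2 − 60.2 = -2
x=16: ŷ = -2.8 + 4.5·16 = 69.2; r = 74.2 − 69.2 = 5
x=18: ŷ = -2.8 + 4.5·18 = 78.2; r = 80.2 − 78.2 = 2
x=20: ŷ = -2.8 + 4.5·20 = 87.2; r = 85.2 − 87.2 = -2
SSE = 9 + 0 + 36 + 4 + 25 + 4 + 4 = 82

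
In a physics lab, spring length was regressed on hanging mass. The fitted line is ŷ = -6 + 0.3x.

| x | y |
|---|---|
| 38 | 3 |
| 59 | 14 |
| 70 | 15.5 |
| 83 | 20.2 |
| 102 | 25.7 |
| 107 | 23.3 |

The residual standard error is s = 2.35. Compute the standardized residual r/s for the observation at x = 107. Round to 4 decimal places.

-1.1915

ŷ = -6 + 0.3·107 = 26.1
r = 23.3 − 26.1 = -2.8
r/s = -2.8 / 2.35 = -1.1915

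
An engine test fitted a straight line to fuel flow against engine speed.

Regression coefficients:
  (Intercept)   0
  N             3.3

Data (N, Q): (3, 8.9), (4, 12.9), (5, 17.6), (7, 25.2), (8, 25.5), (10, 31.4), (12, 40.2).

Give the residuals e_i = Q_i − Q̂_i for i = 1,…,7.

-1, -0.3, 1.1, 2.1, -0.9, -1.6, 0.6

N=3: Q̂ = 3.3·3 = 9.9; e = 8.9 − 9.9 = -1
N=4: Q̂ = 3.3·4 = 13.2; e = 12.9 − 13.2 = -0.3
N=5: Q̂ = 3.3·5 = 16.5; e = 17.6 − 16.5 = 1.1
N=7: Q̂ = 3.3·7 = 23.1; e = 25.2 − 23.1 = 2.1
N=8: Q̂ = 3.3·8 = 26.4; e = 25.5 − 26.4 = -0.9
N=10: Q̂ = 3.3·10 = 33; e = 31.4 − 33 = -1.6
N=12: Q̂ = 3.3·12 = 39.6; e = 40.2 − 39.6 = 0.6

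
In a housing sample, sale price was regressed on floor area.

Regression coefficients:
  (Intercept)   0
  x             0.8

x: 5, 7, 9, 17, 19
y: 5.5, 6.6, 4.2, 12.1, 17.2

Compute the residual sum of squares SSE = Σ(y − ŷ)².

x=5: ŷ = 0.8·5 = 4; e = 5.5 − 4 = 1.5
x=7: ŷ = 0.8·7 = 5.6; e = 6.6 − 5.6 = 1
x=9: ŷ = 0.8·9 = 7.2; e = 4.2 − 7.2 = -3
x=17: ŷ = 0.8·17 = 13.6; e = 12.1 − 13.6 = -1.5
x=19: ŷ = 0.8·19 = 15.2; e = 17.2 − 15.2 = 2
SSE = 2.25 + 1 + 9 + 2.25 + 4 = 18.5

SSE = 18.5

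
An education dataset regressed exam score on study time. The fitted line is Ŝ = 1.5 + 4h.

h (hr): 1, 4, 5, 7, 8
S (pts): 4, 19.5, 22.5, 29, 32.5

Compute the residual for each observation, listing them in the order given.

h=1: Ŝ = 1.5 + 4·1 = 5.5; e = 4 − 5.5 = -1.5
h=4: Ŝ = 1.5 + 4·4 = 17.5; e = 19.5 − 17.5 = 2
h=5: Ŝ = 1.5 + 4·5 = 21.5; e = 22.5 − 21.5 = 1
h=7: Ŝ = 1.5 + 4·7 = 29.5; e = 29 − 29.5 = -0.5
h=8: Ŝ = 1.5 + 4·8 = 33.5; e = 32.5 − 33.5 = -1

-1.5, 2, 1, -0.5, -1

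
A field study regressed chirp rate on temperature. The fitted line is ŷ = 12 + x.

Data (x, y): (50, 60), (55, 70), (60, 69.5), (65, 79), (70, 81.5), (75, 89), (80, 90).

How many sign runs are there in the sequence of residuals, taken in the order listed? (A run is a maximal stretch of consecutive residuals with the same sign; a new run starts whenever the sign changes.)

x=50: ŷ = 12 + 50 = 62; e = 60 − 62 = -2
x=55: ŷ = 12 + 55 = 67; e = 70 − 67 = 3
x=60: ŷ = 12 + 60 = 72; e = 69.5 − 72 = -2.5
x=65: ŷ = 12 + 65 = 77; e = 79 − 77 = 2
x=70: ŷ = 12 + 70 = 82; e = 81.5 − 82 = -0.5
x=75: ŷ = 12 + 75 = 87; e = 89 − 87 = 2
x=80: ŷ = 12 + 80 = 92; e = 90 − 92 = -2
Signs: − + − + − + −
Runs: −×1, +×1, −×1, +×1, −×1, +×1, −×1 → 7

7 runs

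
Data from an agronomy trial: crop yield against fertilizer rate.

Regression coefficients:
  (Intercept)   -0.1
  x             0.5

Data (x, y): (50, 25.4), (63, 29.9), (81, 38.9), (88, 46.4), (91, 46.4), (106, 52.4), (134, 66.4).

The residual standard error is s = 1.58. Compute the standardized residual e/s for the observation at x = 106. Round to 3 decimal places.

ŷ = -0.1 + 0.5·106 = 52.9
e = 52.4 − 52.9 = -0.5
e/s = -0.5 / 1.58 = -0.316

-0.316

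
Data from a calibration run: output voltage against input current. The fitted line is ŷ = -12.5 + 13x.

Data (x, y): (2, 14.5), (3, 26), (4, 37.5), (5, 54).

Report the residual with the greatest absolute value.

r = -2

x=2: ŷ = -12.5 + 13·2 = 13.5; r = 14.5 − 13.5 = 1
x=3: ŷ = -12.5 + 13·3 = 26.5; r = 26 − 26.5 = -0.5
x=4: ŷ = -12.5 + 13·4 = 39.5; r = 37.5 − 39.5 = -2
x=5: ŷ = -12.5 + 13·5 = 52.5; r = 54 − 52.5 = 1.5
Largest |r| is 2 at x = 4, residual -2.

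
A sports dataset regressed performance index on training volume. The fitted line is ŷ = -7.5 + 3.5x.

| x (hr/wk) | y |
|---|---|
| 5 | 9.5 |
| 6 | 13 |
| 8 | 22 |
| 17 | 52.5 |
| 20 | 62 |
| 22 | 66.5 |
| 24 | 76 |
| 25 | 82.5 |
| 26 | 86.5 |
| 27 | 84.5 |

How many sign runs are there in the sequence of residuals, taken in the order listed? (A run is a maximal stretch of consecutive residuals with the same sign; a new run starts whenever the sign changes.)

5 runs

x=5: ŷ = -7.5 + 3.5·5 = 10; e = 9.5 − 10 = -0.5
x=6: ŷ = -7.5 + 3.5·6 = 13.5; e = 13 − 13.5 = -0.5
x=8: ŷ = -7.5 + 3.5·8 = 20.5; e = 22 − 20.5 = 1.5
x=17: ŷ = -7.5 + 3.5·17 = 52; e = 52.5 − 52 = 0.5
x=20: ŷ = -7.5 + 3.5·20 = 62.5; e = 62 − 62.5 = -0.5
x=22: ŷ = -7.5 + 3.5·22 = 69.5; e = 66.5 − 69.5 = -3
x=24: ŷ = -7.5 + 3.5·24 = 76.5; e = 76 − 76.5 = -0.5
x=25: ŷ = -7.5 + 3.5·25 = 80; e = 82.5 − 80 = 2.5
x=26: ŷ = -7.5 + 3.5·26 = 83.5; e = 86.5 − 83.5 = 3
x=27: ŷ = -7.5 + 3.5·27 = 87; e = 84.5 − 87 = -2.5
Signs: − − + + − − − + + −
Runs: −×2, +×2, −×3, +×2, −×1 → 5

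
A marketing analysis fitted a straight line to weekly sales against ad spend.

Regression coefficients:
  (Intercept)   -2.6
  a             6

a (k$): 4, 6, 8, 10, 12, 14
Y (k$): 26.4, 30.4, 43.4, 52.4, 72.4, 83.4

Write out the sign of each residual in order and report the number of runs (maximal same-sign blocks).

3 runs

a=4: Ŷ = -2.6 + 6·4 = 21.4; e = 26.4 − 21.4 = 5
a=6: Ŷ = -2.6 + 6·6 = 33.4; e = 30.4 − 33.4 = -3
a=8: Ŷ = -2.6 + 6·8 = 45.4; e = 43.4 − 45.4 = -2
a=10: Ŷ = -2.6 + 6·10 = 57.4; e = 52.4 − 57.4 = -5
a=12: Ŷ = -2.6 + 6·12 = 69.4; e = 72.4 − 69.4 = 3
a=14: Ŷ = -2.6 + 6·14 = 81.4; e = 83.4 − 81.4 = 2
Signs: + − − − + +
Runs: +×1, −×3, +×2 → 3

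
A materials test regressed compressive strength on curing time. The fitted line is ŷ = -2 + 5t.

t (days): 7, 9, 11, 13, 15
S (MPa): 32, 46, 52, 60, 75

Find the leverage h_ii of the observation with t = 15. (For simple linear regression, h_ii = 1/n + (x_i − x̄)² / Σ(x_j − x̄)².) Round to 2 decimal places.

t̄ = (7 + 9 + 11 + 13 + 15)/5 = 11
Σ(t − t̄)² = 16 + 4 + 0 + 4 + 16 = 40
h = 1/5 + (4)²/40 = 0.2 + 0.4 = 0.60

h = 0.60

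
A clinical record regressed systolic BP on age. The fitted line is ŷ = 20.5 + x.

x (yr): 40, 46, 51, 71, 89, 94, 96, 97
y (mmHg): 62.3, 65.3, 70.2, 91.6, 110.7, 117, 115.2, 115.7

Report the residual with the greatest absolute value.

e = 2.5

x=40: ŷ = 20.5 + 40 = 60.5; e = 62.3 − 60.5 = 1.8
x=46: ŷ = 20.5 + 46 = 66.5; e = 65.3 − 66.5 = -1.2
x=51: ŷ = 20.5 + 51 = 71.5; e = 70.2 − 71.5 = -1.3
x=71: ŷ = 20.5 + 71 = 91.5; e = 91.6 − 91.5 = 0.1
x=89: ŷ = 20.5 + 89 = 109.5; e = 110.7 − 109.5 = 1.2
x=94: ŷ = 20.5 + 94 = 114.5; e = 117 − 114.5 = 2.5
x=96: ŷ = 20.5 + 96 = 116.5; e = 115.2 − 116.5 = -1.3
x=97: ŷ = 20.5 + 97 = 117.5; e = 115.7 − 117.5 = -1.8
Largest |e| is 2.5 at x = 94, residual 2.5.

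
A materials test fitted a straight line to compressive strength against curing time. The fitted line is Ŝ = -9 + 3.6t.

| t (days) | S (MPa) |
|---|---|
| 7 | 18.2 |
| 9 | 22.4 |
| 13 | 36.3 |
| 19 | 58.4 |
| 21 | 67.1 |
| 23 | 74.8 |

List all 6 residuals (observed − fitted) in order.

2, -1, -1.5, -1, 0.5, 1

t=7: Ŝ = -9 + 3.6·7 = 16.2; e = 18.2 − 16.2 = 2
t=9: Ŝ = -9 + 3.6·9 = 23.4; e = 22.4 − 23.4 = -1
t=13: Ŝ = -9 + 3.6·13 = 37.8; e = 36.3 − 37.8 = -1.5
t=19: Ŝ = -9 + 3.6·19 = 59.4; e = 58.4 − 59.4 = -1
t=21: Ŝ = -9 + 3.6·21 = 66.6; e = 67.1 − 66.6 = 0.5
t=23: Ŝ = -9 + 3.6·23 = 73.8; e = 74.8 − 73.8 = 1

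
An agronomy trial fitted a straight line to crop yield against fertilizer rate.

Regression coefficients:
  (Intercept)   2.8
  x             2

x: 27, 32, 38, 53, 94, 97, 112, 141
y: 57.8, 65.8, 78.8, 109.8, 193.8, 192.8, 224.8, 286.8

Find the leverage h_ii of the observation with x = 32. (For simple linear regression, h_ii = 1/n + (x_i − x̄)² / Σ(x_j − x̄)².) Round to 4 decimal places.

x̄ = (27 + 32 + 38 + 53 + 94 + 97 + 112 + 141)/8 = 74.25
Σ(x − x̄)² = 2232.56 + 1785.06 + 1314.06 + 451.562 + 390.062 + 517.562 + 1425.06 + 4455.56 = 12571.5
h = 1/8 + (-42.25)²/12571.5 = 0.125 + 0.141993 = 0.2670

h = 0.2670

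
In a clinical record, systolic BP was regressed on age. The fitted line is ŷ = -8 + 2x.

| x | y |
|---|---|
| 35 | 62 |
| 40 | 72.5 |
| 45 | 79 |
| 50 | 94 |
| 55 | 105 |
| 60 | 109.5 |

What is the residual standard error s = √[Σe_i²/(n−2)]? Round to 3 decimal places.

s = 2.669

x=35: ŷ = -8 + 2·35 = 62; e = 62 − 62 = 0
x=40: ŷ = -8 + 2·40 = 72; e = 72.5 − 72 = 0.5
x=45: ŷ = -8 + 2·45 = 82; e = 79 − 82 = -3
x=50: ŷ = -8 + 2·50 = 92; e = 94 − 92 = 2
x=55: ŷ = -8 + 2·55 = 102; e = 105 − 102 = 3
x=60: ŷ = -8 + 2·60 = 112; e = 109.5 − 112 = -2.5
SSE = 0 + 0.25 + 9 + 4 + 9 + 6.25 = 28.5
s = √(28.5/4) = √7.125 ≈ 2.669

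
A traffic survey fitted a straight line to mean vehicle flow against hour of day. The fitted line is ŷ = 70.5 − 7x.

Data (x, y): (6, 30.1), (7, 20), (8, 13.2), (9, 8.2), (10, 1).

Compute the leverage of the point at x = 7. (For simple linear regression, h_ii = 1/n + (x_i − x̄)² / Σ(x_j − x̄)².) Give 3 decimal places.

h = 0.300

x̄ = (6 + 7 + 8 + 9 + 10)/5 = 8
Σ(x − x̄)² = 4 + 1 + 0 + 1 + 4 = 10
h = 1/5 + (-1)²/10 = 0.2 + 0.1 = 0.300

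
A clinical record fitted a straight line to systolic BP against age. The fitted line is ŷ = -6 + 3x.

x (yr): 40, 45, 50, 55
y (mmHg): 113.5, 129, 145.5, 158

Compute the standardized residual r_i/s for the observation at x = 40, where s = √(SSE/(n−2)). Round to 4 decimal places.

-0.3780

x=40: ŷ = -6 + 3·40 = 114; r = 113.5 − 114 = -0.5
x=45: ŷ = -6 + 3·45 = 129; r = 129 − 129 = 0
x=50: ŷ = -6 + 3·50 = 144; r = 145.5 − 144 = 1.5
x=55: ŷ = -6 + 3·55 = 159; r = 158 − 159 = -1
SSE = 0.25 + 0 + 2.25 + 1 = 3.5
s = √(3.5/2) = 1.32288
r/s = -0.5 / 1.32288 = -0.3780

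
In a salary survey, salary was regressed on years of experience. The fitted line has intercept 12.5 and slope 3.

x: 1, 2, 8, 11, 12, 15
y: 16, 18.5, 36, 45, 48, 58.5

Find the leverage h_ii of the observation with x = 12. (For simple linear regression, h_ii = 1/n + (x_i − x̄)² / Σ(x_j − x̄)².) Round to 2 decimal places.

h = 0.26

x̄ = (1 + 2 + 8 + 11 + 12 + 15)/6 = 8.16667
Σ(x − x̄)² = 51.3611 + 38.0278 + 0.0277778 + 8.02778 + 14.6944 + 46.6944 = 158.833
h = 1/6 + (3.83333)²/158.833 = 0.166667 + 0.0925149 = 0.26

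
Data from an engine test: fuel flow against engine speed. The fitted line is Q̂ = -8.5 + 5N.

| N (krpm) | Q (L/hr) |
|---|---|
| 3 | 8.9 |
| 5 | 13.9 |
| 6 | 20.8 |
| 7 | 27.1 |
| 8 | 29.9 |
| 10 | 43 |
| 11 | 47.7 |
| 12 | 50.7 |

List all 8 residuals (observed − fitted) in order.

2.4, -2.6, -0.7, 0.6, -1.6, 1.5, 1.2, -0.8

N=3: Q̂ = -8.5 + 5·3 = 6.5; r = 8.9 − 6.5 = 2.4
N=5: Q̂ = -8.5 + 5·5 = 16.5; r = 13.9 − 16.5 = -2.6
N=6: Q̂ = -8.5 + 5·6 = 21.5; r = 20.8 − 21.5 = -0.7
N=7: Q̂ = -8.5 + 5·7 = 26.5; r = 27.1 − 26.5 = 0.6
N=8: Q̂ = -8.5 + 5·8 = 31.5; r = 29.9 − 31.5 = -1.6
N=10: Q̂ = -8.5 + 5·10 = 41.5; r = 43 − 41.5 = 1.5
N=11: Q̂ = -8.5 + 5·11 = 46.5; r = 47.7 − 46.5 = 1.2
N=12: Q̂ = -8.5 + 5·12 = 51.5; r = 50.7 − 51.5 = -0.8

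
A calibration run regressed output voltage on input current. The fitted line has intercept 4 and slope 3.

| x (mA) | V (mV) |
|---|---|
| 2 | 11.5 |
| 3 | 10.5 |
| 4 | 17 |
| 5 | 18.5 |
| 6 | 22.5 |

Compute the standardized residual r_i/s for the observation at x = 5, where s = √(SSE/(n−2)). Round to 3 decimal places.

-0.274

x=2: V̂ = 4 + 3·2 = 10; r = 11.5 − 10 = 1.5
x=3: V̂ = 4 + 3·3 = 13; r = 10.5 − 13 = -2.5
x=4: V̂ = 4 + 3·4 = 16; r = 17 − 16 = 1
x=5: V̂ = 4 + 3·5 = 19; r = 18.5 − 19 = -0.5
x=6: V̂ = 4 + 3·6 = 22; r = 22.5 − 22 = 0.5
SSE = 2.25 + 6.25 + 1 + 0.25 + 0.25 = 10
s = √(10/3) = 1.82574
r/s = -0.5 / 1.82574 = -0.274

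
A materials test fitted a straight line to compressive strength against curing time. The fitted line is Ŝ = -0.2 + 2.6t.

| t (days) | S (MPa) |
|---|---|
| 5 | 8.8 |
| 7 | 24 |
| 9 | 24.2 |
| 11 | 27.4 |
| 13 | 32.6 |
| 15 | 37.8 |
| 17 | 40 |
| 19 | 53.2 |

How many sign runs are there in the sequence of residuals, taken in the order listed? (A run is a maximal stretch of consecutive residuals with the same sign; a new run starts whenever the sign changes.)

4 runs

t=5: Ŝ = -0.2 + 2.6·5 = 12.8; r = 8.8 − 12.8 = -4
t=7: Ŝ = -0.2 + 2.6·7 = 18; r = 24 − 18 = 6
t=9: Ŝ = -0.2 + 2.6·9 = 23.2; r = 24.2 − 23.2 = 1
t=11: Ŝ = -0.2 + 2.6·11 = 28.4; r = 27.4 − 28.4 = -1
t=13: Ŝ = -0.2 + 2.6·13 = 33.6; r = 32.6 − 33.6 = -1
t=15: Ŝ = -0.2 + 2.6·15 = 38.8; r = 37.8 − 38.8 = -1
t=17: Ŝ = -0.2 + 2.6·17 = 44; r = 40 − 44 = -4
t=19: Ŝ = -0.2 + 2.6·19 = 49.2; r = 53.2 − 49.2 = 4
Signs: − + + − − − − +
Runs: −×1, +×2, −×4, +×1 → 4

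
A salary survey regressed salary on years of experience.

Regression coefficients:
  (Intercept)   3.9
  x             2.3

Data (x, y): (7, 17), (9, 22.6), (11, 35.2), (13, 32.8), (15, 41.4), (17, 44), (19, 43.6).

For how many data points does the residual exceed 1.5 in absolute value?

5

x=7: ŷ = 3.9 + 2.3·7 = 20; e = 17 − 20 = -3
x=9: ŷ = 3.9 + 2.3·9 = 24.6; e = 22.6 − 24.6 = -2
x=11: ŷ = 3.9 + 2.3·11 = 29.2; e = 35.2 − 29.2 = 6
x=13: ŷ = 3.9 + 2.3·13 = 33.8; e = 32.8 − 33.8 = -1
x=15: ŷ = 3.9 + 2.3·15 = 38.4; e = 41.4 − 38.4 = 3
x=17: ŷ = 3.9 + 2.3·17 = 43; e = 44 − 43 = 1
x=19: ŷ = 3.9 + 2.3·19 = 47.6; e = 43.6 − 47.6 = -4
|e| > 1.5: x=7 (|e|=3), x=9 (|e|=2), x=11 (|e|=6), x=15 (|e|=3), x=19 (|e|=4) → 5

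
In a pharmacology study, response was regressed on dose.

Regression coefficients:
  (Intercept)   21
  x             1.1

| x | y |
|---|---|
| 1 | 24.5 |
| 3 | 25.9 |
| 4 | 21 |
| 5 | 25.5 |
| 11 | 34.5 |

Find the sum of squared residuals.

x=1: ŷ = 21 + 1.1·1 = 22.1; r = 24.5 − 22.1 = 2.4
x=3: ŷ = 21 + 1.1·3 = 24.3; r = 25.9 − 24.3 = 1.6
x=4: ŷ = 21 + 1.1·4 = 25.4; r = 21 − 25.4 = -4.4
x=5: ŷ = 21 + 1.1·5 = 26.5; r = 25.5 − 26.5 = -1
x=11: ŷ = 21 + 1.1·11 = 33.1; r = 34.5 − 33.1 = 1.4
SSE = 5.76 + 2.56 + 19.36 + 1 + 1.96 = 30.64

SSE = 30.64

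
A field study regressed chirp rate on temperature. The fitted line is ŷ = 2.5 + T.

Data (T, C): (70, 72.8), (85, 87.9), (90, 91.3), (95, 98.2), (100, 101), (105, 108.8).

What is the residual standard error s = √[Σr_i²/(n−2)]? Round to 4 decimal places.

T=70: ŷ = 2.5 + 70 = 72.5; r = 72.8 − 72.5 = 0.3
T=85: ŷ = 2.5 + 85 = 87.5; r = 87.9 − 87.5 = 0.4
T=90: ŷ = 2.5 + 90 = 92.5; r = 91.3 − 92.5 = -1.2
T=95: ŷ = 2.5 + 95 = 97.5; r = 98.2 − 97.5 = 0.7
T=100: ŷ = 2.5 + 100 = 102.5; r = 101 − 102.5 = -1.5
T=105: ŷ = 2.5 + 105 = 107.5; r = 108.8 − 107.5 = 1.3
SSE = 0.09 + 0.16 + 1.44 + 0.49 + 2.25 + 1.69 = 6.12
s = √(6.12/4) = √1.53 ≈ 1.2369

s = 1.2369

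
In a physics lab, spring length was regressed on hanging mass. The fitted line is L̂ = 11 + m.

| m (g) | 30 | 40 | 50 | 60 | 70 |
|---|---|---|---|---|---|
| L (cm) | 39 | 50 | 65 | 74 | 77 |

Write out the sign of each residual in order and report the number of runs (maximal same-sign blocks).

m=30: L̂ = 11 + 30 = 41; r = 39 − 41 = -2
m=40: L̂ = 11 + 40 = 51; r = 50 − 51 = -1
m=50: L̂ = 11 + 50 = 61; r = 65 − 61 = 4
m=60: L̂ = 11 + 60 = 71; r = 74 − 71 = 3
m=70: L̂ = 11 + 70 = 81; r = 77 − 81 = -4
Signs: − − + + −
Runs: −×2, +×2, −×1 → 3

3 runs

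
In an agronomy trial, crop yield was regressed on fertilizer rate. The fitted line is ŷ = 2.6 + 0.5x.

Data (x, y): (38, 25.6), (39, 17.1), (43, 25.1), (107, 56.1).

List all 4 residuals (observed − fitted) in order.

x=38: ŷ = 2.6 + 0.5·38 = 21.6; e = 25.6 − 21.6 = 4
x=39: ŷ = 2.6 + 0.5·39 = 22.1; e = 17.1 − 22.1 = -5
x=43: ŷ = 2.6 + 0.5·43 = 24.1; e = 25.1 − 24.1 = 1
x=107: ŷ = 2.6 + 0.5·107 = 56.1; e = 56.1 − 56.1 = 0

4, -5, 1, 0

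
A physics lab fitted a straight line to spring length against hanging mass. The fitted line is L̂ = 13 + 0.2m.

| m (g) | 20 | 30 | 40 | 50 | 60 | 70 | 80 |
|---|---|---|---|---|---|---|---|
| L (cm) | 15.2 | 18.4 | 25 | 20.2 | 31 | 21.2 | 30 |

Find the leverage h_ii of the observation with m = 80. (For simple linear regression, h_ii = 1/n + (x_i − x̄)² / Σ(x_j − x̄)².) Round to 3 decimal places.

h = 0.464

m̄ = (20 + 30 + 40 + 50 + 60 + 70 + 80)/7 = 50
Σ(m − m̄)² = 900 + 400 + 100 + 0 + 100 + 400 + 900 = 2800
h = 1/7 + (30)²/2800 = 0.142857 + 0.321429 = 0.464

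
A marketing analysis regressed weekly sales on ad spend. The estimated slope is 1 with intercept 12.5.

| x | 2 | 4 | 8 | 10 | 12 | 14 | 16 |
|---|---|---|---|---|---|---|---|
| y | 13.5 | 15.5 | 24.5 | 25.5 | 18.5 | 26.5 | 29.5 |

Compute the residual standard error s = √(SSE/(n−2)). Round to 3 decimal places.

x=2: ŷ = 12.5 + 2 = 14.5; e = 13.5 − 14.5 = -1
x=4: ŷ = 12.5 + 4 = 16.5; e = 15.5 − 16.5 = -1
x=8: ŷ = 12.5 + 8 = 20.5; e = 24.5 − 20.5 = 4
x=10: ŷ = 12.5 + 10 = 22.5; e = 25.5 − 22.5 = 3
x=12: ŷ = 12.5 + 12 = 24.5; e = 18.5 − 24.5 = -6
x=14: ŷ = 12.5 + 14 = 26.5; e = 26.5 − 26.5 = 0
x=16: ŷ = 12.5 + 16 = 28.5; e = 29.5 − 28.5 = 1
SSE = 1 + 1 + 16 + 9 + 36 + 0 + 1 = 64
s = √(64/5) = √12.8 ≈ 3.578

s = 3.578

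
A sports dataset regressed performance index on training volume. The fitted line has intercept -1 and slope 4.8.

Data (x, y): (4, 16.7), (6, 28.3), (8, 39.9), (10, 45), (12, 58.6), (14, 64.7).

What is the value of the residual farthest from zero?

x=4: ŷ = -1 + 4.8·4 = 18.2; e = 16.7 − 18.2 = -1.5
x=6: ŷ = -1 + 4.8·6 = 27.8; e = 28.3 − 27.8 = 0.5
x=8: ŷ = -1 + 4.8·8 = 37.4; e = 39.9 − 37.4 = 2.5
x=10: ŷ = -1 + 4.8·10 = 47; e = 45 − 47 = -2
x=12: ŷ = -1 + 4.8·12 = 56.6; e = 58.6 − 56.6 = 2
x=14: ŷ = -1 + 4.8·14 = 66.2; e = 64.7 − 66.2 = -1.5
Largest |e| is 2.5 at x = 8, residual 2.5.

e = 2.5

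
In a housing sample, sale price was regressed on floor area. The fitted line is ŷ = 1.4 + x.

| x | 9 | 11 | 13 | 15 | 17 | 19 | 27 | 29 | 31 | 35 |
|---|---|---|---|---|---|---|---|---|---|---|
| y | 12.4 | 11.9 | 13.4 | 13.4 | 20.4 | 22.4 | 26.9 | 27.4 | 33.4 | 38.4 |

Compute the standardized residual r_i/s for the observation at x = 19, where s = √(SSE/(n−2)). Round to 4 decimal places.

x=9: ŷ = 1.4 + 9 = 10.4; r = 12.4 − 10.4 = 2
x=11: ŷ = 1.4 + 11 = 12.4; r = 11.9 − 12.4 = -0.5
x=13: ŷ = 1.4 + 13 = 14.4; r = 13.4 − 14.4 = -1
x=15: ŷ = 1.4 + 15 = 16.4; r = 13.4 − 16.4 = -3
x=17: ŷ = 1.4 + 17 = 18.4; r = 20.4 − 18.4 = 2
x=19: ŷ = 1.4 + 19 = 20.4; r = 22.4 − 20.4 = 2
x=27: ŷ = 1.4 + 27 = 28.4; r = 26.9 − 28.4 = -1.5
x=29: ŷ = 1.4 + 29 = 30.4; r = 27.4 − 30.4 = -3
x=31: ŷ = 1.4 + 31 = 32.4; r = 33.4 − 32.4 = 1
x=35: ŷ = 1.4 + 35 = 36.4; r = 38.4 − 36.4 = 2
SSE = 4 + 0.25 + 1 + 9 + 4 + 4 + 2.25 + 9 + 1 + 4 = 38.5
s = √(38.5/8) = 2.19374
r/s = 2 / 2.19374 = 0.9117

0.9117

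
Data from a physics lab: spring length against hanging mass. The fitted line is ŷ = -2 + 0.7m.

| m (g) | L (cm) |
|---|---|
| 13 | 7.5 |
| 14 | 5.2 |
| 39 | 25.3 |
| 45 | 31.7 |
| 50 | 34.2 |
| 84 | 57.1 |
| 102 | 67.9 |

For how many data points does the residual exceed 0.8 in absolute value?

4

m=13: ŷ = -2 + 0.7·13 = 7.1; e = 7.5 − 7.1 = 0.4
m=14: ŷ = -2 + 0.7·14 = 7.8; e = 5.2 − 7.8 = -2.6
m=39: ŷ = -2 + 0.7·39 = 25.3; e = 25.3 − 25.3 = 0
m=45: ŷ = -2 + 0.7·45 = 29.5; e = 31.7 − 29.5 = 2.2
m=50: ŷ = -2 + 0.7·50 = 33; e = 34.2 − 33 = 1.2
m=84: ŷ = -2 + 0.7·84 = 56.8; e = 57.1 − 56.8 = 0.3
m=102: ŷ = -2 + 0.7·102 = 69.4; e = 67.9 − 69.4 = -1.5
|e| > 0.8: m=14 (|e|=2.6), m=45 (|e|=2.2), m=50 (|e|=1.2), m=102 (|e|=1.5) → 4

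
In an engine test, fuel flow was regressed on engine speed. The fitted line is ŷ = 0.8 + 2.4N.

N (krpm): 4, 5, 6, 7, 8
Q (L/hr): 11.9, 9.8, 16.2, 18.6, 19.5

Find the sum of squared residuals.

N=4: ŷ = 0.8 + 2.4·4 = 10.4; r = 11.9 − 10.4 = 1.5
N=5: ŷ = 0.8 + 2.4·5 = 12.8; r = 9.8 − 12.8 = -3
N=6: ŷ = 0.8 + 2.4·6 = 15.2; r = 16.2 − 15.2 = 1
N=7: ŷ = 0.8 + 2.4·7 = 17.6; r = 18.6 − 17.6 = 1
N=8: ŷ = 0.8 + 2.4·8 = 20; r = 19.5 − 20 = -0.5
SSE = 2.25 + 9 + 1 + 1 + 0.25 = 13.5

SSE = 13.5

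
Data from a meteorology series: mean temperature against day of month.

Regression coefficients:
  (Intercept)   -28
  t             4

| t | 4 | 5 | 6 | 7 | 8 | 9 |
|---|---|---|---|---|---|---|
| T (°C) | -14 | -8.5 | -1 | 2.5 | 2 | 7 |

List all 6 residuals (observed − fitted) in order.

t=4: T̂ = -28 + 4·4 = -12; e = -14 − (-12) = -2
t=5: T̂ = -28 + 4·5 = -8; e = -8.5 − (-8) = -0.5
t=6: T̂ = -28 + 4·6 = -4; e = -1 − (-4) = 3
t=7: T̂ = -28 + 4·7 = 0; e = 2.5 − 0 = 2.5
t=8: T̂ = -28 + 4·8 = 4; e = 2 − 4 = -2
t=9: T̂ = -28 + 4·9 = 8; e = 7 − 8 = -1

-2, -0.5, 3, 2.5, -2, -1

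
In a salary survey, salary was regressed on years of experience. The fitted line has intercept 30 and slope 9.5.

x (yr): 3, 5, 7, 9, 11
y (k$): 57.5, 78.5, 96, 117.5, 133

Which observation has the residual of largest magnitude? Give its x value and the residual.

x=3: ŷ = 30 + 9.5·3 = 58.5; r = 57.5 − 58.5 = -1
x=5: ŷ = 30 + 9.5·5 = 77.5; r = 78.5 − 77.5 = 1
x=7: ŷ = 30 + 9.5·7 = 96.5; r = 96 − 96.5 = -0.5
x=9: ŷ = 30 + 9.5·9 = 115.5; r = 117.5 − 115.5 = 2
x=11: ŷ = 30 + 9.5·11 = 134.5; r = 133 − 134.5 = -1.5
Largest |r| is 2 at x = 9, residual 2.

x = 9, r = 2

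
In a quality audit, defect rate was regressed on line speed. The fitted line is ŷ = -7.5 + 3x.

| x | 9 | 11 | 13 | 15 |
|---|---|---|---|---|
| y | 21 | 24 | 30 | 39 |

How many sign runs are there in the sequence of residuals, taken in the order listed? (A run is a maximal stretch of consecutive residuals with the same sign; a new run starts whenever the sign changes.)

3 runs

x=9: ŷ = -7.5 + 3·9 = 19.5; r = 21 − 19.5 = 1.5
x=11: ŷ = -7.5 + 3·11 = 25.5; r = 24 − 25.5 = -1.5
x=13: ŷ = -7.5 + 3·13 = 31.5; r = 30 − 31.5 = -1.5
x=15: ŷ = -7.5 + 3·15 = 37.5; r = 39 − 37.5 = 1.5
Signs: + − − +
Runs: +×1, −×2, +×1 → 3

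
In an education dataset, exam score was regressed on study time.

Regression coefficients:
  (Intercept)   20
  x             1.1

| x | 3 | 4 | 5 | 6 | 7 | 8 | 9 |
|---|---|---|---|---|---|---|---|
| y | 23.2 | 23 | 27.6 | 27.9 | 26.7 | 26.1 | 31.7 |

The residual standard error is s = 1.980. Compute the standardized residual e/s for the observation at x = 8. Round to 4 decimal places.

-1.3636

ŷ = 20 + 1.1·8 = 28.8
e = 26.1 − 28.8 = -2.7
e/s = -2.7 / 1.980 = -1.3636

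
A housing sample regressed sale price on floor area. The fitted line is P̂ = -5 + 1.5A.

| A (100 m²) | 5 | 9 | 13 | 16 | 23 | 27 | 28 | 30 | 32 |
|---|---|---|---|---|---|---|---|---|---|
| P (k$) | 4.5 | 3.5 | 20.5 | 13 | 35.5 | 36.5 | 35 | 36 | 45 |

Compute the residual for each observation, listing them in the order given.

2, -5, 6, -6, 6, 1, -2, -4, 2

A=5: P̂ = -5 + 1.5·5 = 2.5; e = 4.5 − 2.5 = 2
A=9: P̂ = -5 + 1.5·9 = 8.5; e = 3.5 − 8.5 = -5
A=13: P̂ = -5 + 1.5·13 = 14.5; e = 20.5 − 14.5 = 6
A=16: P̂ = -5 + 1.5·16 = 19; e = 13 − 19 = -6
A=23: P̂ = -5 + 1.5·23 = 29.5; e = 35.5 − 29.5 = 6
A=27: P̂ = -5 + 1.5·27 = 35.5; e = 36.5 − 35.5 = 1
A=28: P̂ = -5 + 1.5·28 = 37; e = 35 − 37 = -2
A=30: P̂ = -5 + 1.5·30 = 40; e = 36 − 40 = -4
A=32: P̂ = -5 + 1.5·32 = 43; e = 45 − 43 = 2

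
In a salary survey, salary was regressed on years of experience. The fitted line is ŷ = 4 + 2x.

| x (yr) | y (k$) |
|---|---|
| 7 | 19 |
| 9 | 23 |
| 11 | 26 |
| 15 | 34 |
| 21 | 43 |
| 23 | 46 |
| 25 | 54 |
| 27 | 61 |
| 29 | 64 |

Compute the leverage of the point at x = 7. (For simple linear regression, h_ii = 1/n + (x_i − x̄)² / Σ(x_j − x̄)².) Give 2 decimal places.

h = 0.36

x̄ = (7 + 9 + 11 + 15 + 21 + 23 + 25 + 27 + 29)/9 = 18.5556
Σ(x − x̄)² = 133.531 + 91.3086 + 57.0864 + 12.642 + 5.97531 + 19.7531 + 41.5309 + 71.3086 + 109.086 = 542.222
h = 1/9 + (-11.5556)²/542.222 = 0.111111 + 0.246266 = 0.36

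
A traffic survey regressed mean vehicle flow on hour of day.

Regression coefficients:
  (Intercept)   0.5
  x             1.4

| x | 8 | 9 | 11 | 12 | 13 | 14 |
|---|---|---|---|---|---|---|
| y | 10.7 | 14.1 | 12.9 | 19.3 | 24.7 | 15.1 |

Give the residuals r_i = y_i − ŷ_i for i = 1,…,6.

-1, 1, -3, 2, 6, -5

x=8: ŷ = 0.5 + 1.4·8 = 11.7; r = 10.7 − 11.7 = -1
x=9: ŷ = 0.5 + 1.4·9 = 13.1; r = 14.1 − 13.1 = 1
x=11: ŷ = 0.5 + 1.4·11 = 15.9; r = 12.9 − 15.9 = -3
x=12: ŷ = 0.5 + 1.4·12 = 17.3; r = 19.3 − 17.3 = 2
x=13: ŷ = 0.5 + 1.4·13 = 18.7; r = 24.7 − 18.7 = 6
x=14: ŷ = 0.5 + 1.4·14 = 20.1; r = 15.1 − 20.1 = -5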